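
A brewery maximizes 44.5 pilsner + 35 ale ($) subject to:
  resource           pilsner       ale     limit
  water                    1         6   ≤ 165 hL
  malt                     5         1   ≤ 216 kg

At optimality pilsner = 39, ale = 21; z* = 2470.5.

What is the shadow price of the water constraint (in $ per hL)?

4.5

At the optimum: water uses 165 of 165 (binding); malt uses 216 of 216 (binding).
The binding rows give the dual system: 1·y_water + 5·y_malt = 44.5 and 6·y_water + 1·y_malt = 35.
This yields shadow prices y_water = 4.5, y_malt = 8.
Shadow price of water = 4.5.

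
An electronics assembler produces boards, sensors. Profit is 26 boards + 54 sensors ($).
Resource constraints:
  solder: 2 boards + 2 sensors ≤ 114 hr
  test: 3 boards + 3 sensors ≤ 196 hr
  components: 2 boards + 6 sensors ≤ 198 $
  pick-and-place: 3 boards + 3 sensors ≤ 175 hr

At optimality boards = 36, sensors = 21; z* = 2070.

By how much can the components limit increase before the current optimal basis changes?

144

Binding constraints: solder, components. The basis is B = [[2,2],[2,6]] with det 8.
Per unit increase in components, x* moves by d = (-0.25, 0.25).
The basis stays optimal until boards reaches 0; allowable increase = 144 $.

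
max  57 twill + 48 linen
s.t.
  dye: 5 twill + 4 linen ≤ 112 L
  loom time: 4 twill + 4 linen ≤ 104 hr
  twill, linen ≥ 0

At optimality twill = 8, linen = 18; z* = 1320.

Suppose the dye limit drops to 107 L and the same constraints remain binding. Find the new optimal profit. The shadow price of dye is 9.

Δb = -5, so new z* = 1320 + (9)·(-5) = 1320 − 45 = 1275.

1275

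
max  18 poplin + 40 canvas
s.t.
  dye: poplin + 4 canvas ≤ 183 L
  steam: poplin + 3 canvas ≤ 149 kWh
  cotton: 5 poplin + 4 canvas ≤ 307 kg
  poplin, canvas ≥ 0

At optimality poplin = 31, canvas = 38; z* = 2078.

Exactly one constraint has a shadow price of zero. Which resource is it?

steam

dye: 183/183 (binding)
steam: 145/149 (slack 4)
cotton: 307/307 (binding)
By complementary slackness, a constraint with positive slack has shadow price 0 → steam.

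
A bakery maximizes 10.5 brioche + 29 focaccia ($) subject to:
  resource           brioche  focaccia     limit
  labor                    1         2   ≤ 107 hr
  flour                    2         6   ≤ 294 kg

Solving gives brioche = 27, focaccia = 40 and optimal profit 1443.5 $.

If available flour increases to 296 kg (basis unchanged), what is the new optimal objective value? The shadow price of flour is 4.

1451.5

Δb = 2, so new z* = 1443.5 + (4)·(2) = 1443.5 + 8 = 1451.5.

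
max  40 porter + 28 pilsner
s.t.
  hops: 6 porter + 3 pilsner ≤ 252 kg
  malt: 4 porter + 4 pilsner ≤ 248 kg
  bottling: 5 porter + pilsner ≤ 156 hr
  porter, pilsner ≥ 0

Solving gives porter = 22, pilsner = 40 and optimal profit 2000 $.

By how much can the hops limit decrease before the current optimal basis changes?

Binding constraints: hops, malt. The basis is B = [[6,3],[4,4]] with det 12.
Per unit decrease in hops, x* moves by d = (-0.3333, 0.3333).
The basis stays optimal until porter reaches 0; allowable decrease = 66 kg.

66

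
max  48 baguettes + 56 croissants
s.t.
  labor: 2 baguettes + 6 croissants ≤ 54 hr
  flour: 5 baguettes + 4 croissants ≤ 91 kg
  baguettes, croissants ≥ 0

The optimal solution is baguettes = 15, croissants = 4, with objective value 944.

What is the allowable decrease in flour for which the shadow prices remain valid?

55

Binding constraints: labor, flour. The basis is B = [[2,6],[5,4]] with det -22.
Per unit decrease in flour, x* moves by d = (-0.2727, 0.0909).
The basis stays optimal until baguettes reaches 0; allowable decrease = 55 kg.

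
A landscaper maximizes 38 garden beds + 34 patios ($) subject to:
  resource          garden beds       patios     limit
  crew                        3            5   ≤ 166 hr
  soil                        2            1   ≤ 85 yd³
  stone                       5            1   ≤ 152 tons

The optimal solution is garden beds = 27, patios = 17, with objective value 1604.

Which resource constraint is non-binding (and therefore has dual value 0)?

soil

crew: 166/166 (binding)
soil: 71/85 (slack 14)
stone: 152/152 (binding)
By complementary slackness, a constraint with positive slack has shadow price 0 → soil.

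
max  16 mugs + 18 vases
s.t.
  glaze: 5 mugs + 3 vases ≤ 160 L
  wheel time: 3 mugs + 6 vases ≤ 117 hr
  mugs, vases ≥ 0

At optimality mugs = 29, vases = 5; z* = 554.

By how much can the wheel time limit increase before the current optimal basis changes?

Binding constraints: glaze, wheel time. The basis is B = [[5,3],[3,6]] with det 21.
Per unit increase in wheel time, x* moves by d = (-0.1429, 0.2381).
The basis stays optimal until mugs reaches 0; allowable increase = 203 hr.

203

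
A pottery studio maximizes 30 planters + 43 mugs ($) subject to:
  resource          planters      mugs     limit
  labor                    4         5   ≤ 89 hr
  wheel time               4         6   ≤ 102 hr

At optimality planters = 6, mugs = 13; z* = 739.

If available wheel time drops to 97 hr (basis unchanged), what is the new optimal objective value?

Both labor and wheel time are binding at x*.
Dual feasibility on the basic columns requires 4·y_labor + 4·y_wheel time = 30, 5·y_labor + 6·y_wheel time = 43.
Solving: y_labor = 2, y_wheel time = 5.5.
Δz = y_wheel time·Δb = 5.5 × (-5) = -27.5, so new z* = 739 − 27.5 = 711.5.

711.5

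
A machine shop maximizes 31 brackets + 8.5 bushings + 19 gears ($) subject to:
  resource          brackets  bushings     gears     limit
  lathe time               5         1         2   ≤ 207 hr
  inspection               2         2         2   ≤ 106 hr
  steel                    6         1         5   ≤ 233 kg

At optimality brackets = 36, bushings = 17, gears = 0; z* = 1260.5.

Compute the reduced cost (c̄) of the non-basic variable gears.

-7.5

Check each constraint at x*: lathe time 197/207 (slack 10); inspection 106/106 (tight); steel 233/233 (tight).
Since lathe time is not tight, its dual is 0.
Dual feasibility on the basic columns requires 2·y_inspection + 6·y_steel = 31, 2·y_inspection + 1·y_steel = 8.5.
This yields shadow prices y_inspection = 2, y_steel = 4.5.
Reduced cost of gears: c₃ − yᵀa₃ = 19 − (2·2 + 4.5·5) = 19 − 26.5 = -7.5.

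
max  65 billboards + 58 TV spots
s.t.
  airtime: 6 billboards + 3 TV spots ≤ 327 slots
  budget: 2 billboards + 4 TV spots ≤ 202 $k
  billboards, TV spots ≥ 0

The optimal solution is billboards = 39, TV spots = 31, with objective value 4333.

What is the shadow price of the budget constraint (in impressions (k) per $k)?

8.5

Check each constraint at x*: airtime 327/327 (tight); budget 202/202 (tight).
Dual feasibility on the basic columns requires 6·y_airtime + 2·y_budget = 65, 3·y_airtime + 4·y_budget = 58.
→ y_airtime = 8 and y_budget = 8.5.
Shadow price of budget = 8.5.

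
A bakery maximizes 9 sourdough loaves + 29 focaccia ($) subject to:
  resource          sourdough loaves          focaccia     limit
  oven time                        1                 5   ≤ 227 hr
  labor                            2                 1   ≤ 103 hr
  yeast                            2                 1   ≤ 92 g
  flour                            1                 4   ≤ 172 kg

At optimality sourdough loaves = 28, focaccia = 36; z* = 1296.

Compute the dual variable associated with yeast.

1

At the optimum: oven time uses 208 of 227 (slack = 19); labor uses 92 of 103 (slack = 11); yeast uses 92 of 92 (binding); flour uses 172 of 172 (binding).
Slack constraints have shadow price 0 (complementary slackness).
The binding rows give the dual system: 2·y_yeast + 1·y_flour = 9 and 1·y_yeast + 4·y_flour = 29.
This yields shadow prices y_yeast = 1, y_flour = 7.
Shadow price of yeast = 1.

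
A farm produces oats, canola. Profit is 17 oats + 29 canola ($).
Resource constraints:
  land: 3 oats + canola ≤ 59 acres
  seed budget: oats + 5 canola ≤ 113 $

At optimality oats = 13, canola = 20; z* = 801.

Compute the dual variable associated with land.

4

At the optimum: land uses 59 of 59 (binding); seed budget uses 113 of 113 (binding).
Dual feasibility on the basic columns requires 3·y_land + 1·y_seed budget = 17, 1·y_land + 5·y_seed budget = 29.
→ y_land = 4 and y_seed budget = 5.
Shadow price of land = 4.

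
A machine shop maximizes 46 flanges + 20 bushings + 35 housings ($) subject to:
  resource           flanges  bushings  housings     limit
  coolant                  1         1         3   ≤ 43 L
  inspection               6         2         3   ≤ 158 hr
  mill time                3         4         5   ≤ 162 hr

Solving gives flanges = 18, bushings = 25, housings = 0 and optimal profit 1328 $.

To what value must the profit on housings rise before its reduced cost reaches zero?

40.5

Binding: coolant and inspection. Non-binding: mill time (8 unused).
Since mill time is not tight, its dual is 0.
From A_Bᵀ y = c: 1·y_coolant + 6·y_inspection = 46; 1·y_coolant + 2·y_inspection = 20.
→ y_coolant = 7 and y_inspection = 6.5.
housings enters the basis when its profit ≥ yᵀa₃ = 7·3 + 6.5·3 = 40.5.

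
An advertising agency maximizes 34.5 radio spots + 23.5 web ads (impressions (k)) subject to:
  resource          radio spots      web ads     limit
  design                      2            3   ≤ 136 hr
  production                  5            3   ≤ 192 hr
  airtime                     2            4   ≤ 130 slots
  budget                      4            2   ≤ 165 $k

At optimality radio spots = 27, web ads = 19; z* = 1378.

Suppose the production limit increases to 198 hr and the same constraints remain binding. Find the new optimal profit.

1417

Check each constraint at x*: design 111/136 (slack 25); production 192/192 (tight); airtime 130/130 (tight); budget 146/165 (slack 19).
By complementary slackness, y = 0 for the non-binding constraints.
From A_Bᵀ y = c: 5·y_production + 2·y_airtime = 34.5; 3·y_production + 4·y_airtime = 23.5.
This yields shadow prices y_production = 6.5, y_airtime = 1.
Δz = y_production·Δb = 6.5 × (6) = 39, so new z* = 1378 + 39 = 1417.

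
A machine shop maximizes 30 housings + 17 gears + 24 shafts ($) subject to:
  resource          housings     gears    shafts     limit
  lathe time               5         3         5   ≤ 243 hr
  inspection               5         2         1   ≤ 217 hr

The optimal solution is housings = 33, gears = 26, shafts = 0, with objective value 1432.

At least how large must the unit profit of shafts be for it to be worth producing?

Both lathe time and inspection are binding at x*.
From A_Bᵀ y = c: 5·y_lathe time + 5·y_inspection = 30; 3·y_lathe time + 2·y_inspection = 17.
→ y_lathe time = 5 and y_inspection = 1.
shafts enters the basis when its profit ≥ yᵀa₃ = 5·5 + 1·1 = 26.

26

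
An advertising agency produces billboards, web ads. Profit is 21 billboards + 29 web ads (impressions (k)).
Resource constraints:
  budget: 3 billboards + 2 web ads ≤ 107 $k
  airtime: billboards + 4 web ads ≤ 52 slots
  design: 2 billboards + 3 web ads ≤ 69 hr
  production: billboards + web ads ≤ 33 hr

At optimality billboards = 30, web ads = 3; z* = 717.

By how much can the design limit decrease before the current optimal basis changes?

3

Binding constraints: design, production. The basis is B = [[2,3],[1,1]] with det -1.
Per unit decrease in design, x* moves by d = (1, -1).
The basis stays optimal until web ads reaches 0; allowable decrease = 3 hr.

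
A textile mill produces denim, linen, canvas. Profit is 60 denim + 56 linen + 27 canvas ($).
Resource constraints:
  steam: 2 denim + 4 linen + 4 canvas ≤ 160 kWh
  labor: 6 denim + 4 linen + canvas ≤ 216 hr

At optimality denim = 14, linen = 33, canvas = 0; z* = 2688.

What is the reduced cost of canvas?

At the optimum: steam uses 160 of 160 (binding); labor uses 216 of 216 (binding).
Dual feasibility on the basic columns requires 2·y_steam + 6·y_labor = 60, 4·y_steam + 4·y_labor = 56.
→ y_steam = 6 and y_labor = 8.
Reduced cost of canvas: c₃ − yᵀa₃ = 27 − (6·4 + 8·1) = 27 − 32 = -5.

-5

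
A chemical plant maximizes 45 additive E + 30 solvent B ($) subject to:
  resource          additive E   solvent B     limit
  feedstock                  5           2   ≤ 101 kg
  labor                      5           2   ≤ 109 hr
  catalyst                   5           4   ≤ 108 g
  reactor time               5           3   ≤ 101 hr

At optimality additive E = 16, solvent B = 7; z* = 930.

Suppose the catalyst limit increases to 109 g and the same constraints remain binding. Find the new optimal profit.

933

At the optimum: feedstock uses 94 of 101 (slack = 7); labor uses 94 of 109 (slack = 15); catalyst uses 108 of 108 (binding); reactor time uses 101 of 101 (binding).
Slack constraints have shadow price 0 (complementary slackness).
The binding rows give the dual system: 5·y_catalyst + 5·y_reactor time = 45 and 4·y_catalyst + 3·y_reactor time = 30.
→ y_catalyst = 3 and y_reactor time = 6.
Δz = y_catalyst·Δb = 3 × (1) = 3, so new z* = 930 + 3 = 933.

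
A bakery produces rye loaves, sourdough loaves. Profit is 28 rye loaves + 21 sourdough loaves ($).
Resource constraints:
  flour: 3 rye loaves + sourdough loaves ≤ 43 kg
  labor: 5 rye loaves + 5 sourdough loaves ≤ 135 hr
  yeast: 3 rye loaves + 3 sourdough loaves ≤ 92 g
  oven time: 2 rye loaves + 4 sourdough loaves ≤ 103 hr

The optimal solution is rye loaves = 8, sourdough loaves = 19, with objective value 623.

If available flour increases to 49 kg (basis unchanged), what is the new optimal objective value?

Check each constraint at x*: flour 43/43 (tight); labor 135/135 (tight); yeast 81/92 (slack 11); oven time 92/103 (slack 11).
By complementary slackness, y = 0 for the non-binding constraints.
The binding rows give the dual system: 3·y_flour + 5·y_labor = 28 and 1·y_flour + 5·y_labor = 21.
→ y_flour = 3.5 and y_labor = 3.5.
Δz = y_flour·Δb = 3.5 × (6) = 21, so new z* = 623 + 21 = 644.

644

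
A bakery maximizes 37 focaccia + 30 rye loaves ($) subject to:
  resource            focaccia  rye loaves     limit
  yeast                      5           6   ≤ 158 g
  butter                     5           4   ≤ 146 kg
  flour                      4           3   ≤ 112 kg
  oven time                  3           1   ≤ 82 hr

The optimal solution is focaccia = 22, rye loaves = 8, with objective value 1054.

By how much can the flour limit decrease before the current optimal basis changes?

33

Binding constraints: yeast, flour. The basis is B = [[5,6],[4,3]] with det -9.
Per unit decrease in flour, x* moves by d = (-0.6667, 0.5556).
The basis stays optimal until focaccia reaches 0; allowable decrease = 33 kg.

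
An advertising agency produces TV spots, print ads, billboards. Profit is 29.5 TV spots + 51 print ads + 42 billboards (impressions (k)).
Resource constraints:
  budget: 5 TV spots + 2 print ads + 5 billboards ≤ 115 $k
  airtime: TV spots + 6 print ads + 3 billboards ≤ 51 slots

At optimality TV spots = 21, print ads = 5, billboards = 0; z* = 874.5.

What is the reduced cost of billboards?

Both budget and airtime are binding at x*.
Dual feasibility on the basic columns requires 5·y_budget + 1·y_airtime = 29.5, 2·y_budget + 6·y_airtime = 51.
This yields shadow prices y_budget = 4.5, y_airtime = 7.
Reduced cost of billboards: c₃ − yᵀa₃ = 42 − (4.5·5 + 7·3) = 42 − 43.5 = -1.5.

-1.5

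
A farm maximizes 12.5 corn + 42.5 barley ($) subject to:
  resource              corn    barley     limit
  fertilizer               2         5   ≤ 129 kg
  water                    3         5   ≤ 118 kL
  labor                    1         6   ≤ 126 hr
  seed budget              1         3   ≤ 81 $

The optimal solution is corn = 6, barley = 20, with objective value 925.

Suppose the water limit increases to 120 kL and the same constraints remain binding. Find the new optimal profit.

930

Binding: water and labor. Non-binding: fertilizer (17 unused), seed budget (15 unused).
By complementary slackness, y = 0 for the non-binding constraints.
Dual feasibility on the basic columns requires 3·y_water + 1·y_labor = 12.5, 5·y_water + 6·y_labor = 42.5.
This yields shadow prices y_water = 2.5, y_labor = 5.
Δz = y_water·Δb = 2.5 × (2) = 5, so new z* = 925 + 5 = 930.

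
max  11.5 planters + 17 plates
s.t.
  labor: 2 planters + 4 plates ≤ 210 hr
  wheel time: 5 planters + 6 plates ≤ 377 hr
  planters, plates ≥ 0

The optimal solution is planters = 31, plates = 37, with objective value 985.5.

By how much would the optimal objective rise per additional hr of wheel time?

1.5

Check each constraint at x*: labor 210/210 (tight); wheel time 377/377 (tight).
Dual feasibility on the basic columns requires 2·y_labor + 5·y_wheel time = 11.5, 4·y_labor + 6·y_wheel time = 17.
This yields shadow prices y_labor = 2, y_wheel time = 1.5.
Shadow price of wheel time = 1.5.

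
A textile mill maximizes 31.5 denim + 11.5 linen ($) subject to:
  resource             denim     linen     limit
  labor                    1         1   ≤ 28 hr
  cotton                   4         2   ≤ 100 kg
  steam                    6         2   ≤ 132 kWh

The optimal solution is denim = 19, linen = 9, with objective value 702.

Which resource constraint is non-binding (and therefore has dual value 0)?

cotton

labor: 28/28 (binding)
cotton: 94/100 (slack 6)
steam: 132/132 (binding)
By complementary slackness, a constraint with positive slack has shadow price 0 → cotton.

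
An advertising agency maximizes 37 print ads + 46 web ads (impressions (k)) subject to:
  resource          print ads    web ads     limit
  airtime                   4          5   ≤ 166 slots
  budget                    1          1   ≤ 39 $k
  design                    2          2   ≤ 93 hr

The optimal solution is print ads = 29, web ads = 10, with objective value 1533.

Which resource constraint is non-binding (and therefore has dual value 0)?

design

airtime: 166/166 (binding)
budget: 39/39 (binding)
design: 78/93 (slack 15)
By complementary slackness, a constraint with positive slack has shadow price 0 → design.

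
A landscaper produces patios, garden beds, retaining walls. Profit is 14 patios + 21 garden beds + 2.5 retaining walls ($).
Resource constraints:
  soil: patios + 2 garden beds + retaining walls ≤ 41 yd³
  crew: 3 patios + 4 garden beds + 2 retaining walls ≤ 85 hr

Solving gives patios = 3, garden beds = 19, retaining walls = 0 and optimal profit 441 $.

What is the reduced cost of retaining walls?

-8

At the optimum: soil uses 41 of 41 (binding); crew uses 85 of 85 (binding).
The binding rows give the dual system: 1·y_soil + 3·y_crew = 14 and 2·y_soil + 4·y_crew = 21.
This yields shadow prices y_soil = 3.5, y_crew = 3.5.
Reduced cost of retaining walls: c₃ − yᵀa₃ = 2.5 − (3.5·1 + 3.5·2) = 2.5 − 10.5 = -8.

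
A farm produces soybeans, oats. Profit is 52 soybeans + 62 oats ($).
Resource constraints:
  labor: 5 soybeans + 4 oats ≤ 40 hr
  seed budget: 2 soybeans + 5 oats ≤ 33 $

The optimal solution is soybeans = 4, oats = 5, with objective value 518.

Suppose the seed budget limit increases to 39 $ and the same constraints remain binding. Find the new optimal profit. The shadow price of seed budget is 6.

Δb = 6, so new z* = 518 + (6)·(6) = 518 + 36 = 554.

554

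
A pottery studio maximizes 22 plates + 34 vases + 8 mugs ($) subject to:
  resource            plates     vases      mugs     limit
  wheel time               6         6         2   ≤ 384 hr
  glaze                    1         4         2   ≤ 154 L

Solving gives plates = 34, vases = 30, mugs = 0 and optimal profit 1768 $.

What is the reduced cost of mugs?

At the optimum: wheel time uses 384 of 384 (binding); glaze uses 154 of 154 (binding).
The binding rows give the dual system: 6·y_wheel time + 1·y_glaze = 22 and 6·y_wheel time + 4·y_glaze = 34.
Solving: y_wheel time = 3, y_glaze = 4.
Reduced cost of mugs: c₃ − yᵀa₃ = 8 − (3·2 + 4·2) = 8 − 14 = -6.

-6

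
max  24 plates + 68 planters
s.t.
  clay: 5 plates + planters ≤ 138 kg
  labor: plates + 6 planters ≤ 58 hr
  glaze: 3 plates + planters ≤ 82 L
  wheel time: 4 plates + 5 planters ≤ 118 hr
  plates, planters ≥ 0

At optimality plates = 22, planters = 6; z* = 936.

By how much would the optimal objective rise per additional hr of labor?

Check each constraint at x*: clay 116/138 (slack 22); labor 58/58 (tight); glaze 72/82 (slack 10); wheel time 118/118 (tight).
Slack constraints have shadow price 0 (complementary slackness).
Dual feasibility on the basic columns requires 1·y_labor + 4·y_wheel time = 24, 6·y_labor + 5·y_wheel time = 68.
Solving: y_labor = 8, y_wheel time = 4.
Shadow price of labor = 8.

8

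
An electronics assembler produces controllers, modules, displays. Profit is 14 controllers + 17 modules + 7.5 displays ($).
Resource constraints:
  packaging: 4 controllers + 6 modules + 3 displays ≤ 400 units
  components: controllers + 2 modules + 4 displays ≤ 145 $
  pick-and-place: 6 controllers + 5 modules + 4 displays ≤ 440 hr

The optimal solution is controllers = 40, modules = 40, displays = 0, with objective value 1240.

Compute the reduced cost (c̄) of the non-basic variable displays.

-2.5

At the optimum: packaging uses 400 of 400 (binding); components uses 120 of 145 (slack = 25); pick-and-place uses 440 of 440 (binding).
Slack constraints have shadow price 0 (complementary slackness).
From A_Bᵀ y = c: 4·y_packaging + 6·y_pick-and-place = 14; 6·y_packaging + 5·y_pick-and-place = 17.
→ y_packaging = 2 and y_pick-and-place = 1.
Reduced cost of displays: c₃ − yᵀa₃ = 7.5 − (2·3 + 1·4) = 7.5 − 10 = -2.5.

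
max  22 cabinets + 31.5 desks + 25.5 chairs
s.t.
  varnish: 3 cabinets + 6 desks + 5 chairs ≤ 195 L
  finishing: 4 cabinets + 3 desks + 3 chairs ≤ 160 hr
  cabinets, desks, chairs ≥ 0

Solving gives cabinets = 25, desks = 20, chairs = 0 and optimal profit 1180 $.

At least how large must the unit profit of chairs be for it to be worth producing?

27.5

At the optimum: varnish uses 195 of 195 (binding); finishing uses 160 of 160 (binding).
Dual feasibility on the basic columns requires 3·y_varnish + 4·y_finishing = 22, 6·y_varnish + 3·y_finishing = 31.5.
This yields shadow prices y_varnish = 4, y_finishing = 2.5.
chairs enters the basis when its profit ≥ yᵀa₃ = 4·5 + 2.5·3 = 27.5.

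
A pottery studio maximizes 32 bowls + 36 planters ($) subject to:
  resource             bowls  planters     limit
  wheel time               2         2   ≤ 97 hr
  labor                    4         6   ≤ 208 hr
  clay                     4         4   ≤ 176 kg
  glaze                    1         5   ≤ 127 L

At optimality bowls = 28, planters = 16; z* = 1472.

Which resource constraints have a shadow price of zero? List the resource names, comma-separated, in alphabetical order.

glaze, wheel time

wheel time: 88/97 (slack 9)
labor: 208/208 (binding)
clay: 176/176 (binding)
glaze: 108/127 (slack 19)
By complementary slackness, a constraint with positive slack has shadow price 0 → glaze, wheel time.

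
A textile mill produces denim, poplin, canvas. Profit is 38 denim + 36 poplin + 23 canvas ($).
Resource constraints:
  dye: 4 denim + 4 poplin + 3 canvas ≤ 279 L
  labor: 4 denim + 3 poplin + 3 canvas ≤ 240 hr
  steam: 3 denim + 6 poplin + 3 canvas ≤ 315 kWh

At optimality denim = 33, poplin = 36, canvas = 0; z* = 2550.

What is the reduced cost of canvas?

At the optimum: dye uses 276 of 279 (slack = 3); labor uses 240 of 240 (binding); steam uses 315 of 315 (binding).
By complementary slackness, y = 0 for the non-binding constraint.
The binding rows give the dual system: 4·y_labor + 3·y_steam = 38 and 3·y_labor + 6·y_steam = 36.
This yields shadow prices y_labor = 8, y_steam = 2.
Reduced cost of canvas: c₃ − yᵀa₃ = 23 − (8·3 + 2·3) = 23 − 30 = -7.

-7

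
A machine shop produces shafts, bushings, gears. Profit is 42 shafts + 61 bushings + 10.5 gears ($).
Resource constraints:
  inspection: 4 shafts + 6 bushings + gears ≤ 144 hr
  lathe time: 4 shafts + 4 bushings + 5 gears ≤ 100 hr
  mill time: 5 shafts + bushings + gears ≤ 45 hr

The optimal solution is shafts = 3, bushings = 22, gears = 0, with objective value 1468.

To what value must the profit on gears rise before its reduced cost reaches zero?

At the optimum: inspection uses 144 of 144 (binding); lathe time uses 100 of 100 (binding); mill time uses 37 of 45 (slack = 8).
By complementary slackness, y = 0 for the non-binding constraint.
The binding rows give the dual system: 4·y_inspection + 4·y_lathe time = 42 and 6·y_inspection + 4·y_lathe time = 61.
→ y_inspection = 9.5 and y_lathe time = 1.
gears enters the basis when its profit ≥ yᵀa₃ = 9.5·1 + 1·5 = 14.5.

14.5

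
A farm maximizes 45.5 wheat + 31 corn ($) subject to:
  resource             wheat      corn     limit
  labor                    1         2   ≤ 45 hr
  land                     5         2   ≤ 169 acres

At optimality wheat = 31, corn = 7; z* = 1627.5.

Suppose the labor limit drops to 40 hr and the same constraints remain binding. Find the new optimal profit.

Both labor and land are binding at x*.
Dual feasibility on the basic columns requires 1·y_labor + 5·y_land = 45.5, 2·y_labor + 2·y_land = 31.
→ y_labor = 8 and y_land = 7.5.
Δz = y_labor·Δb = 8 × (-5) = -40, so new z* = 1627.5 − 40 = 1587.5.

1587.5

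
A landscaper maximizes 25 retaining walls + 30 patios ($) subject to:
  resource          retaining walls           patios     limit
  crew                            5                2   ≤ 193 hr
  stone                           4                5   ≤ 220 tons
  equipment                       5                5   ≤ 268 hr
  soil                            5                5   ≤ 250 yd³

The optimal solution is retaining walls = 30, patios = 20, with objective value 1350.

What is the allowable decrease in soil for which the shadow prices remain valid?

30

Binding constraints: stone, soil. The basis is B = [[4,5],[5,5]] with det -5.
Per unit decrease in soil, x* moves by d = (-1, 0.8).
The basis stays optimal until retaining walls reaches 0; allowable decrease = 30 yd³.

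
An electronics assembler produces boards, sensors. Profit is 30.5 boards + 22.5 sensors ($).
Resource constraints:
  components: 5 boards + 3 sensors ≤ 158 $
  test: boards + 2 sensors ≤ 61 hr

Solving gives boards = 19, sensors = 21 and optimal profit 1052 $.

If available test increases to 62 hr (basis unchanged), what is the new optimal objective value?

1055

Both components and test are binding at x*.
Dual feasibility on the basic columns requires 5·y_components + 1·y_test = 30.5, 3·y_components + 2·y_test = 22.5.
Solving: y_components = 5.5, y_test = 3.
Δz = y_test·Δb = 3 × (1) = 3, so new z* = 1052 + 3 = 1055.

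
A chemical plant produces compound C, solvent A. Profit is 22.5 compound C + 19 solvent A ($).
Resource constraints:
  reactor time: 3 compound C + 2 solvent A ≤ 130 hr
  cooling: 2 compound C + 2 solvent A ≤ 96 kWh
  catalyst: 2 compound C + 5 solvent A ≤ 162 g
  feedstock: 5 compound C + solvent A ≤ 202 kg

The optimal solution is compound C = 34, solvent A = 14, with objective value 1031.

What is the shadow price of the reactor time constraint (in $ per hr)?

3.5

At the optimum: reactor time uses 130 of 130 (binding); cooling uses 96 of 96 (binding); catalyst uses 138 of 162 (slack = 24); feedstock uses 184 of 202 (slack = 18).
Since catalyst, feedstock are not tight, their duals are 0.
Dual feasibility on the basic columns requires 3·y_reactor time + 2·y_cooling = 22.5, 2·y_reactor time + 2·y_cooling = 19.
→ y_reactor time = 3.5 and y_cooling = 6.
Shadow price of reactor time = 3.5.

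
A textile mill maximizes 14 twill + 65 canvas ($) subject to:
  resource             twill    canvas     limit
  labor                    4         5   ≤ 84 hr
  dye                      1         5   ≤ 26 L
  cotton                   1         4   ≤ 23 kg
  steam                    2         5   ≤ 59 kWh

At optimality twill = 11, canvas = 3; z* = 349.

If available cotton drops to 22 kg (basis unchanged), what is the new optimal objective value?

344

Check each constraint at x*: labor 59/84 (slack 25); dye 26/26 (tight); cotton 23/23 (tight); steam 37/59 (slack 22).
Since labor, steam are not tight, their duals are 0.
The binding rows give the dual system: 1·y_dye + 1·y_cotton = 14 and 5·y_dye + 4·y_cotton = 65.
This yields shadow prices y_dye = 9, y_cotton = 5.
Δz = y_cotton·Δb = 5 × (-1) = -5, so new z* = 349 − 5 = 344.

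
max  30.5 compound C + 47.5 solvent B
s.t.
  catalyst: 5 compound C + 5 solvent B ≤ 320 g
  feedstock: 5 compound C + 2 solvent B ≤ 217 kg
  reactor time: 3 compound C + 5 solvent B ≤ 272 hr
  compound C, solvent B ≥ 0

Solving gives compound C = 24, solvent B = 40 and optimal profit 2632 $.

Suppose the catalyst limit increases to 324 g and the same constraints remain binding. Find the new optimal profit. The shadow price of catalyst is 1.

2636

Δb = 4, so new z* = 2632 + (1)·(4) = 2632 + 4 = 2636.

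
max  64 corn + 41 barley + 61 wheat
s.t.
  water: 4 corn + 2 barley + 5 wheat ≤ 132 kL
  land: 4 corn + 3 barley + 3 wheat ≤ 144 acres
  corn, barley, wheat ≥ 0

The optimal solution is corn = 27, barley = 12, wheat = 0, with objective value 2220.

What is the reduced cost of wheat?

-1

Check each constraint at x*: water 132/132 (tight); land 144/144 (tight).
From A_Bᵀ y = c: 4·y_water + 4·y_land = 64; 2·y_water + 3·y_land = 41.
Solving: y_water = 7, y_land = 9.
Reduced cost of wheat: c₃ − yᵀa₃ = 61 − (7·5 + 9·3) = 61 − 62 = -1.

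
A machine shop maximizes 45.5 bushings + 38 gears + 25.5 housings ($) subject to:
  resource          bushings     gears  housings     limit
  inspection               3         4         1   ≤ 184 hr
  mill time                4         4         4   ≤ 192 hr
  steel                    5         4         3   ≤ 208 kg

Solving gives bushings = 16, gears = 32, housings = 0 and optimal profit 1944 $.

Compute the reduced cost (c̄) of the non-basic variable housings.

Binding: mill time and steel. Non-binding: inspection (8 unused).
Slack constraints have shadow price 0 (complementary slackness).
Dual feasibility on the basic columns requires 4·y_mill time + 5·y_steel = 45.5, 4·y_mill time + 4·y_steel = 38.
This yields shadow prices y_mill time = 2, y_steel = 7.5.
Reduced cost of housings: c₃ − yᵀa₃ = 25.5 − (2·4 + 7.5·3) = 25.5 − 30.5 = -5.

-5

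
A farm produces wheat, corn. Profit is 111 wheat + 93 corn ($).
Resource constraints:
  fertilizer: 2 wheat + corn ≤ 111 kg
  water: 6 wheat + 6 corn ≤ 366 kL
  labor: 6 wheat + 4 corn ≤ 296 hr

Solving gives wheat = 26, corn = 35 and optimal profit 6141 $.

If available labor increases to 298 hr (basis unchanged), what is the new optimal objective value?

At the optimum: fertilizer uses 87 of 111 (slack = 24); water uses 366 of 366 (binding); labor uses 296 of 296 (binding).
Slack constraints have shadow price 0 (complementary slackness).
The binding rows give the dual system: 6·y_water + 6·y_labor = 111 and 6·y_water + 4·y_labor = 93.
→ y_water = 9.5 and y_labor = 9.
Δz = y_labor·Δb = 9 × (2) = 18, so new z* = 6141 + 18 = 6159.

6159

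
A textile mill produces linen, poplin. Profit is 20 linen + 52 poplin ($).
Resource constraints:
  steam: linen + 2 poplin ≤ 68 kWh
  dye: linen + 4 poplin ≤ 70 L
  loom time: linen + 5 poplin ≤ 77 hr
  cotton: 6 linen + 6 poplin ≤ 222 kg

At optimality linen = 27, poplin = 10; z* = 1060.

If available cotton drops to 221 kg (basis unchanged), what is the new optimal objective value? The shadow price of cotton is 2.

Δb = -1, so new z* = 1060 + (2)·(-1) = 1060 − 2 = 1058.

1058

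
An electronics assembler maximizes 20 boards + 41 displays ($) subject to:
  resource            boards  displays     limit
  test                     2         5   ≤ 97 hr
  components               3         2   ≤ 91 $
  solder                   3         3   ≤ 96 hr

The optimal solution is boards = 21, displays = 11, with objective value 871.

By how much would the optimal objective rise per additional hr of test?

7

Check each constraint at x*: test 97/97 (tight); components 85/91 (slack 6); solder 96/96 (tight).
By complementary slackness, y = 0 for the non-binding constraint.
From A_Bᵀ y = c: 2·y_test + 3·y_solder = 20; 5·y_test + 3·y_solder = 41.
→ y_test = 7 and y_solder = 2.
Shadow price of test = 7.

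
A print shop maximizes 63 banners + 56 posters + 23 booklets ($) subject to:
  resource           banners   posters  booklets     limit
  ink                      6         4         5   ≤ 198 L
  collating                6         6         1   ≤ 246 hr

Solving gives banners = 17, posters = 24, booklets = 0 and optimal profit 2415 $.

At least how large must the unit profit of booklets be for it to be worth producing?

Both ink and collating are binding at x*.
From A_Bᵀ y = c: 6·y_ink + 6·y_collating = 63; 4·y_ink + 6·y_collating = 56.
Solving: y_ink = 3.5, y_collating = 7.
booklets enters the basis when its profit ≥ yᵀa₃ = 3.5·5 + 7·1 = 24.5.

24.5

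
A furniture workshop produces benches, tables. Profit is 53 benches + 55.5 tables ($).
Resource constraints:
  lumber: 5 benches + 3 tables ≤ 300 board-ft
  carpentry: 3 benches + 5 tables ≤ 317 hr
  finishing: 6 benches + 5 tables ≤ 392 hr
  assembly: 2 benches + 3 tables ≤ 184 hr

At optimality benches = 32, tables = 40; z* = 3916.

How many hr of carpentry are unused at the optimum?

21

carpentry used = 3·32 + 5·40 = 296; slack = 317 − 296 = 21.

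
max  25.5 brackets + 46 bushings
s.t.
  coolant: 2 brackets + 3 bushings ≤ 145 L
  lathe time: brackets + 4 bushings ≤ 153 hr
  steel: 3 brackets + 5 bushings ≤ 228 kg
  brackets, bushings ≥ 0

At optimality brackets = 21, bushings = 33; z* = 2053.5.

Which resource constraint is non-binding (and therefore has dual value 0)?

coolant

coolant: 141/145 (slack 4)
lathe time: 153/153 (binding)
steel: 228/228 (binding)
By complementary slackness, a constraint with positive slack has shadow price 0 → coolant.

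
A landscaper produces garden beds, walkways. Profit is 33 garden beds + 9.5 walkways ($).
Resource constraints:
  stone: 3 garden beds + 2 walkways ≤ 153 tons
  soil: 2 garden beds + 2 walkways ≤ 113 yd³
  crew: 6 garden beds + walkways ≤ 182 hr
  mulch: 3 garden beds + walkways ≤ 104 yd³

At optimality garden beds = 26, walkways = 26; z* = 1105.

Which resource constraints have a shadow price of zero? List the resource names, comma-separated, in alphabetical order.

soil, stone

stone: 130/153 (slack 23)
soil: 104/113 (slack 9)
crew: 182/182 (binding)
mulch: 104/104 (binding)
By complementary slackness, a constraint with positive slack has shadow price 0 → soil, stone.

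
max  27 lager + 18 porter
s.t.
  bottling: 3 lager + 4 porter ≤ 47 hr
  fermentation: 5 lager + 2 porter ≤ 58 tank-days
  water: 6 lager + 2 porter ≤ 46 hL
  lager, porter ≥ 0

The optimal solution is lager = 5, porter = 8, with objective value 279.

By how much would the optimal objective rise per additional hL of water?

Binding: bottling and water. Non-binding: fermentation (17 unused).
Slack constraints have shadow price 0 (complementary slackness).
From A_Bᵀ y = c: 3·y_bottling + 6·y_water = 27; 4·y_bottling + 2·y_water = 18.
→ y_bottling = 3 and y_water = 3.
Shadow price of water = 3.

3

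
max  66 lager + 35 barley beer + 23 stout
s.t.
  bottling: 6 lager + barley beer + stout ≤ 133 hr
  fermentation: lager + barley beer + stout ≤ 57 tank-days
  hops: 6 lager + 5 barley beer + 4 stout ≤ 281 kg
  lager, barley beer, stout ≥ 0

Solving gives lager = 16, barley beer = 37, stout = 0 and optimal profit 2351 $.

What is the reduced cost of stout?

Check each constraint at x*: bottling 133/133 (tight); fermentation 53/57 (slack 4); hops 281/281 (tight).
By complementary slackness, y = 0 for the non-binding constraint.
From A_Bᵀ y = c: 6·y_bottling + 6·y_hops = 66; 1·y_bottling + 5·y_hops = 35.
Solving: y_bottling = 5, y_hops = 6.
Reduced cost of stout: c₃ − yᵀa₃ = 23 − (5·1 + 6·4) = 23 − 29 = -6.

-6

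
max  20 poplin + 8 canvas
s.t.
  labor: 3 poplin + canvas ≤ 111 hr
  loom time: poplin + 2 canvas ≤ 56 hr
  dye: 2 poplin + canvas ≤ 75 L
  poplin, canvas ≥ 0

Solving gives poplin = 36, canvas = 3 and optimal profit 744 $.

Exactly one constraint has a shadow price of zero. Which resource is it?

loom time

labor: 111/111 (binding)
loom time: 42/56 (slack 14)
dye: 75/75 (binding)
By complementary slackness, a constraint with positive slack has shadow price 0 → loom time.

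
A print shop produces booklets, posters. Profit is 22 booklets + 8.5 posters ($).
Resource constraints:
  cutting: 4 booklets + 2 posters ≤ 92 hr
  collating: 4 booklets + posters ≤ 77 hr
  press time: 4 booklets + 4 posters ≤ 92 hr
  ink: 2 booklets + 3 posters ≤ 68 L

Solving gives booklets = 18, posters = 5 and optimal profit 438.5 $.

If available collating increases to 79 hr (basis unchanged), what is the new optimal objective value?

At the optimum: cutting uses 82 of 92 (slack = 10); collating uses 77 of 77 (binding); press time uses 92 of 92 (binding); ink uses 51 of 68 (slack = 17).
By complementary slackness, y = 0 for the non-binding constraints.
The binding rows give the dual system: 4·y_collating + 4·y_press time = 22 and 1·y_collating + 4·y_press time = 8.5.
This yields shadow prices y_collating = 4.5, y_press time = 1.
Δz = y_collating·Δb = 4.5 × (2) = 9, so new z* = 438.5 + 9 = 447.5.

447.5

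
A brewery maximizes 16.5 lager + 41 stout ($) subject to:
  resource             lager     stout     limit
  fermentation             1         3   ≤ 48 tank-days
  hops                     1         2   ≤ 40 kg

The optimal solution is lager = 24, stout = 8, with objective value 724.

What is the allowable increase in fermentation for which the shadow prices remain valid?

12

Binding constraints: fermentation, hops. The basis is B = [[1,3],[1,2]] with det -1.
Per unit increase in fermentation, x* moves by d = (-2, 1).
The basis stays optimal until lager reaches 0; allowable increase = 12 tank-days.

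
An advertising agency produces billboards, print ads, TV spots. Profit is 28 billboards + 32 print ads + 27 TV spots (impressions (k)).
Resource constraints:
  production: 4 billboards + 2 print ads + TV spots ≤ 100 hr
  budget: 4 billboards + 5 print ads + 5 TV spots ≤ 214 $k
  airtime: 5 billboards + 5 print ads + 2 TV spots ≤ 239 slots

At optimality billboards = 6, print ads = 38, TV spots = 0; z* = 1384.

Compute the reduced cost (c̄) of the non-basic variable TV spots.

Check each constraint at x*: production 100/100 (tight); budget 214/214 (tight); airtime 220/239 (slack 19).
Slack constraints have shadow price 0 (complementary slackness).
Dual feasibility on the basic columns requires 4·y_production + 4·y_budget = 28, 2·y_production + 5·y_budget = 32.
This yields shadow prices y_production = 1, y_budget = 6.
Reduced cost of TV spots: c₃ − yᵀa₃ = 27 − (1·1 + 6·5) = 27 − 31 = -4.

-4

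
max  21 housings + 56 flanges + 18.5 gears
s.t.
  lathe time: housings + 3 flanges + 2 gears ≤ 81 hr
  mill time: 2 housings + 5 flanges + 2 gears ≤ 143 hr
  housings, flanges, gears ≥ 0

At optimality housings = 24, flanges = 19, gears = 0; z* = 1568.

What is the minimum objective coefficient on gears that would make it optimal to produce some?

At the optimum: lathe time uses 81 of 81 (binding); mill time uses 143 of 143 (binding).
From A_Bᵀ y = c: 1·y_lathe time + 2·y_mill time = 21; 3·y_lathe time + 5·y_mill time = 56.
This yields shadow prices y_lathe time = 7, y_mill time = 7.
gears enters the basis when its profit ≥ yᵀa₃ = 7·2 + 7·2 = 28.

28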